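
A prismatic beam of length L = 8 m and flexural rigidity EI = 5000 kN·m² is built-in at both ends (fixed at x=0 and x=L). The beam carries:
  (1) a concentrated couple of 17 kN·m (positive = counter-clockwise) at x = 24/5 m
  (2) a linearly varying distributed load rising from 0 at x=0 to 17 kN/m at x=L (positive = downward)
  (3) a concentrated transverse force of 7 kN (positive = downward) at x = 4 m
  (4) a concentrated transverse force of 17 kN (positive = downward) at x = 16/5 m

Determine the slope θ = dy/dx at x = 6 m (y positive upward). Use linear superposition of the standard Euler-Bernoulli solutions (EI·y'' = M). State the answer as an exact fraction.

Load 1 — applied couple M₀=17 kN·m at a=24/5 m (b=L-a=16/5):
  θ_1 = (R_Ax²/2 - M_Ax - M₀(x-a))/EI  [x>a] with R_A=153/50, M_A=136/25 = ((153/50)·6²/2 - (136/25)·6 - 17·(6-(24/5)))/5000 = 51/125000 rad
Load 2 — triangular load w₀=17 kN/m (0→w₀ over full span):
  θ_2 = -w₀(2x(L-x)(L-2x)(x+2L)+x²(L-x)²)/(120LEI) = -17·(2·6·(8-6)·(8-2·6)·(6+2·8)+6²·(8-6)²)/(120·8·5000) = 697/100000 rad
Load 3 — point force P=7 kN at a=4 m (b=L-a=4):
  θ_3 = Pa²(L-x)(2bL-(3b+a)(L-x))/(2L³EI)  [x>a] = 7·4²·(8-6)·(2·4·8-(3·4+4)·(8-6))/(2·8³·5000) = 7/5000 rad
Load 4 — point force P=17 kN at a=16/5 m (b=L-a=24/5):
  θ_4 = Pa²(L-x)(2bL-(3b+a)(L-x))/(2L³EI)  [x>a] = 17·(16/5)²·(8-6)·(2·(24/5)·8-(3·(24/5)+(16/5))·(8-6))/(2·8³·5000) = 221/78125 rad
Superposition: θ = Σ θ_i = 29017/2500000 rad ≈ 0.011607 rad

θ(6) = 29017/2500000 rad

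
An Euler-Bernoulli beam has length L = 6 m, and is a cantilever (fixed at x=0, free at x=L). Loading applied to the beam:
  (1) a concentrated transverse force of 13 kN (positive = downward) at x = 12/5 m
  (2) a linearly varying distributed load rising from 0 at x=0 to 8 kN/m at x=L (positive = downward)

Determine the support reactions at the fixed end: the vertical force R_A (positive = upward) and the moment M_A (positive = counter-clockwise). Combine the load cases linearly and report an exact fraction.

Load 1 — point force P=13 kN at a=12/5 m (b=L-a=18/5):
  R_A = P = 13 kN
  M_A = Pa = 13·(12/5) = 156/5 kN·m
Load 2 — triangular load w₀=8 kN/m (0→w₀ over full span):
  R_A = w₀L/2 = 8·6/2 = 24 kN
  M_A = w₀L²/3 = 8·6²/3 = 96 kN·m
Superposition: R_A = 37 kN, M_A = 636/5 kN·m

R_A = 37 kN, M_A = 636/5 kN·m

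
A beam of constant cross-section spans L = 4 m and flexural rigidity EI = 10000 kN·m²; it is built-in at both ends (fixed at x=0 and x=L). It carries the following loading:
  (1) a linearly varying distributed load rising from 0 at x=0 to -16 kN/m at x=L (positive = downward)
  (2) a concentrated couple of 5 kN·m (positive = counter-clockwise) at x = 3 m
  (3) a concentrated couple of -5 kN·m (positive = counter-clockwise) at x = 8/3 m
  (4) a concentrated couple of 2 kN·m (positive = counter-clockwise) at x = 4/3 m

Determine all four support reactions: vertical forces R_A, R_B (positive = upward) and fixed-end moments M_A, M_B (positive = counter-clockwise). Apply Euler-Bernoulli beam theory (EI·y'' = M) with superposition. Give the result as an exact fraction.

R_A = -1471/160 kN, M_A = -691/80 kN·m, R_B = -3649/160 kN, M_B = 3007/240 kN·m

Load 1 — triangular load w₀=-16 kN/m (0→w₀ over full span):
  R_A = 3w₀L/20 = 3·(-16)·4/20 = -48/5 kN
  M_A = w₀L²/30 = (-16)·4²/30 = -128/15 kN·m
  R_B = 7w₀L/20 = 7·(-16)·4/20 = -112/5 kN
  M_B = -w₀L²/20 = -(-16)·4²/20 = 64/5 kN·m
Load 2 — applied couple M₀=5 kN·m at a=3 m (b=L-a=1):
  R_A = 6M₀ab/L³ = 6·5·3·1/4³ = 45/32 kN
  M_A = M₀b(2a-b)/L² = 5·1·(2·3-1)/4² = 25/16 kN·m
  R_B = -6M₀ab/L³ = -6·5·3·1/4³ = -45/32 kN
  M_B = M₀a(2b-a)/L² = 5·3·(2·1-3)/4² = -15/16 kN·m
Load 3 — applied couple M₀=-5 kN·m at a=8/3 m (b=L-a=4/3):
  R_A = 6M₀ab/L³ = 6·(-5)·(8/3)·(4/3)/4³ = -5/3 kN
  M_A = M₀b(2a-b)/L² = (-5)·(4/3)·(2·(8/3)-(4/3))/4² = -5/3 kN·m
  R_B = -6M₀ab/L³ = -6·(-5)·(8/3)·(4/3)/4³ = 5/3 kN
  M_B = M₀a(2b-a)/L² = (-5)·(8/3)·(2·(4/3)-(8/3))/4² = 0 kN·m
Load 4 — applied couple M₀=2 kN·m at a=4/3 m (b=L-a=8/3):
  R_A = 6M₀ab/L³ = 6·2·(4/3)·(8/3)/4³ = 2/3 kN
  M_A = M₀b(2a-b)/L² = 2·(8/3)·(2·(4/3)-(8/3))/4² = 0 kN·m
  R_B = -6M₀ab/L³ = -6·2·(4/3)·(8/3)/4³ = -2/3 kN
  M_B = M₀a(2b-a)/L² = 2·(4/3)·(2·(8/3)-(4/3))/4² = 2/3 kN·m
Superposition: R_A = -1471/160 kN, M_A = -691/80 kN·m, R_B = -3649/160 kN, M_B = 3007/240 kN·m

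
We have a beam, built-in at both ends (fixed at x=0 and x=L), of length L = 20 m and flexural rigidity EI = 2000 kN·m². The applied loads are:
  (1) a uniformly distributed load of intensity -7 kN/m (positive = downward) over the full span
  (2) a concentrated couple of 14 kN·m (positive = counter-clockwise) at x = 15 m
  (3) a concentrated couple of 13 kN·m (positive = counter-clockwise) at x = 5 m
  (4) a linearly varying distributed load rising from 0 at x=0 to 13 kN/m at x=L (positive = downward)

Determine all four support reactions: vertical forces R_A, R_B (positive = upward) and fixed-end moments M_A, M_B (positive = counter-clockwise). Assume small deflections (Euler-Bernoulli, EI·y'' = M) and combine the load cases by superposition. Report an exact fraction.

Load 1 — uniform load w=-7 kN/m over full span:
  R_A = wL/2 = (-7)·20/2 = -70 kN
  M_A = wL²/12 = (-7)·20²/12 = -700/3 kN·m
  R_B = wL/2 = (-7)·20/2 = -70 kN
  M_B = -wL²/12 = -(-7)·20²/12 = 700/3 kN·m
Load 2 — applied couple M₀=14 kN·m at a=15 m (b=L-a=5):
  R_A = 6M₀ab/L³ = 6·14·15·5/20³ = 63/80 kN
  M_A = M₀b(2a-b)/L² = 14·5·(2·15-5)/20² = 35/8 kN·m
  R_B = -6M₀ab/L³ = -6·14·15·5/20³ = -63/80 kN
  M_B = M₀a(2b-a)/L² = 14·15·(2·5-15)/20² = -21/8 kN·m
Load 3 — applied couple M₀=13 kN·m at a=5 m (b=L-a=15):
  R_A = 6M₀ab/L³ = 6·13·5·15/20³ = 117/160 kN
  M_A = M₀b(2a-b)/L² = 13·15·(2·5-15)/20² = -39/16 kN·m
  R_B = -6M₀ab/L³ = -6·13·5·15/20³ = -117/160 kN
  M_B = M₀a(2b-a)/L² = 13·5·(2·15-5)/20² = 65/16 kN·m
Load 4 — triangular load w₀=13 kN/m (0→w₀ over full span):
  R_A = 3w₀L/20 = 3·13·20/20 = 39 kN
  M_A = w₀L²/30 = 13·20²/30 = 520/3 kN·m
  R_B = 7w₀L/20 = 7·13·20/20 = 91 kN
  M_B = -w₀L²/20 = -13·20²/20 = -260 kN·m
Superposition: R_A = -4717/160 kN, M_A = -929/16 kN·m, R_B = 3117/160 kN, M_B = -1211/48 kN·m

R_A = -4717/160 kN, M_A = -929/16 kN·m, R_B = 3117/160 kN, M_B = -1211/48 kN·m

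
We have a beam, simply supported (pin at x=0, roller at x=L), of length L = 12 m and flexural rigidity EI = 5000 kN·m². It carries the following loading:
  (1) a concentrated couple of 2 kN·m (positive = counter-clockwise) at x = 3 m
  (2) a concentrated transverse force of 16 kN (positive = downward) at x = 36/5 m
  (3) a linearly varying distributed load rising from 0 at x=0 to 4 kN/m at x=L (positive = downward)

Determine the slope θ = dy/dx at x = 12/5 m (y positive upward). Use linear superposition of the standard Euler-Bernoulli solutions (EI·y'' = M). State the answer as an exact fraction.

Load 1 — applied couple M₀=2 kN·m at a=3 m (b=L-a=9):
  θ_1 = (M₀x²/(2L)+C₁)/EI  [x≤a] with C₁=M₀(3b²-L²)/(6L)=11/4 = (2·(12/5)²/(2·12)+(11/4))/5000 = 323/500000 rad
Load 2 — point force P=16 kN at a=36/5 m (b=L-a=24/5):
  θ_2 = -Pb(L²-b²-3x²)/(6LEI)  [x≤a] = -16·(24/5)·(12²-(24/5)²-3·(12/5)²)/(6·12·5000) = -1728/78125 rad
Load 3 — triangular load w₀=4 kN/m (0→w₀ over full span):
  θ_3 = -w₀(7L⁴-30L²x²+15x⁴)/(360LEI) = -4·(7·12⁴-30·12²·(12/5)²+15·(12/5)⁴)/(360·12·5000) = -8736/390625 rad
Superposition: θ = Σ θ_i = -547957/12500000 rad ≈ -0.043837 rad

θ(12/5) = -547957/12500000 rad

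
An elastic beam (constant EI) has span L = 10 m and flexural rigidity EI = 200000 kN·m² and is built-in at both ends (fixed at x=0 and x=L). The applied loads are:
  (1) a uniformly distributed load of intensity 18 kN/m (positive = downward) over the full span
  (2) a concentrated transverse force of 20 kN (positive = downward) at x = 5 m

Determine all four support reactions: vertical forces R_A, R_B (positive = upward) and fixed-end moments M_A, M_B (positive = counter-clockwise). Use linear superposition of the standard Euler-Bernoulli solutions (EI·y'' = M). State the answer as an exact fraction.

Load 1 — uniform load w=18 kN/m over full span:
  R_A = wL/2 = 18·10/2 = 90 kN
  M_A = wL²/12 = 18·10²/12 = 150 kN·m
  R_B = wL/2 = 18·10/2 = 90 kN
  M_B = -wL²/12 = -18·10²/12 = -150 kN·m
Load 2 — point force P=20 kN at a=5 m (b=L-a=5):
  R_A = Pb²(3a+b)/L³ = 20·5²·(3·5+5)/10³ = 10 kN
  M_A = Pab²/L² = 20·5·5²/10² = 25 kN·m
  R_B = Pa²(a+3b)/L³ = 20·5²·(5+3·5)/10³ = 10 kN
  M_B = -Pa²b/L² = -20·5²·5/10² = -25 kN·m
Superposition: R_A = 100 kN, M_A = 175 kN·m, R_B = 100 kN, M_B = -175 kN·m

R_A = 100 kN, M_A = 175 kN·m, R_B = 100 kN, M_B = -175 kN·m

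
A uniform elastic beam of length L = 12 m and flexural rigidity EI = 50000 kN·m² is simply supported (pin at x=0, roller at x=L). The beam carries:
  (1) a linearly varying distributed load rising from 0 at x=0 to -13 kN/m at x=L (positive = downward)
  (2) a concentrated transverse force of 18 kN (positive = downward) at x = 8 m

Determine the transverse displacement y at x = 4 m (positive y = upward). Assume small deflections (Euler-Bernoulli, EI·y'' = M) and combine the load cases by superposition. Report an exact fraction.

y(4) = 116/5625 m

Load 1 — triangular load w₀=-13 kN/m (0→w₀ over full span):
  y_1 = -w₀x(7L⁴-10L²x²+3x⁴)/(360LEI) = -(-13)·4·(7·12⁴-10·12²·4²+3·4⁴)/(360·12·50000) = 832/28125 m
Load 2 — point force P=18 kN at a=8 m (b=L-a=4):
  y_2 = -Pbx(L²-b²-x²)/(6LEI)  [x≤a] = -18·4·4·(12²-4²-4²)/(6·12·50000) = -28/3125 m
Superposition: y = Σ y_i = 116/5625 m ≈ 0.020622 m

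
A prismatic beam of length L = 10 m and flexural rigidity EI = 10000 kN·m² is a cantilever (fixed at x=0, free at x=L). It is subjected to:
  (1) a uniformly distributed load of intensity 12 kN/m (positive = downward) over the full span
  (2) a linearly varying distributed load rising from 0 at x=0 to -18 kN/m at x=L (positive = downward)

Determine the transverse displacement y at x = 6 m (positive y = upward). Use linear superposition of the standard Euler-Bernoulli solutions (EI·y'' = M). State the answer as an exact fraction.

Load 1 — uniform load w=12 kN/m over full span:
  y_1 = -wx²(x²-4Lx+6L²)/(24EI) = -12·6²·(6²-4·10·6+6·10²)/(24·10000) = -891/1250 m
Load 2 — triangular load w₀=-18 kN/m (0→w₀ over full span):
  y_2 = (w₀Lx³/12-w₀L²x²/6-w₀x⁵/(120L))/EI = ((-18)·10·6³/12-(-18)·10²·6²/6-(-18)·6⁵/(120·10))/10000 = 47979/62500 m
Superposition: y = Σ y_i = 3429/62500 m ≈ 0.054864 m

y(6) = 3429/62500 m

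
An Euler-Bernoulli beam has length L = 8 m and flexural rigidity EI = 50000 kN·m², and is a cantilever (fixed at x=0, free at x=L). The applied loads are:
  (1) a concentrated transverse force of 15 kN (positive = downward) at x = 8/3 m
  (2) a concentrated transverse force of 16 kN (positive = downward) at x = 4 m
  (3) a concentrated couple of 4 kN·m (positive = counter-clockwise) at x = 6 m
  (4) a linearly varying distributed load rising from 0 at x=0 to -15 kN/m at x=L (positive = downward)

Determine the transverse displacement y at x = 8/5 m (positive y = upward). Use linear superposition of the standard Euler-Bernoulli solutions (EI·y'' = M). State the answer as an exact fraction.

Load 1 — point force P=15 kN at a=8/3 m (b=L-a=16/3):
  y_1 = -Px²(3a-x)/(6EI)  [x≤a] = -15·(8/5)²·(3·(8/3)-(8/5))/(6·50000) = -64/78125 m
Load 2 — point force P=16 kN at a=4 m (b=L-a=4):
  y_2 = -Px²(3a-x)/(6EI)  [x≤a] = -16·(8/5)²·(3·4-(8/5))/(6·50000) = -1664/1171875 m
Load 3 — applied couple M₀=4 kN·m at a=6 m (b=L-a=2):
  y_3 = M₀x²/(2EI)  [x≤a] = 4·(8/5)²/(2·50000) = 8/78125 m
Load 4 — triangular load w₀=-15 kN/m (0→w₀ over full span):
  y_4 = (w₀Lx³/12-w₀L²x²/6-w₀x⁵/(120L))/EI = ((-15)·8·(8/5)³/12-(-15)·8²·(8/5)²/6-(-15)·(8/5)⁵/(120·8))/50000 = 72032/9765625 m
Superposition: y = Σ y_i = 153496/29296875 m ≈ 0.005239 m

y(8/5) = 153496/29296875 m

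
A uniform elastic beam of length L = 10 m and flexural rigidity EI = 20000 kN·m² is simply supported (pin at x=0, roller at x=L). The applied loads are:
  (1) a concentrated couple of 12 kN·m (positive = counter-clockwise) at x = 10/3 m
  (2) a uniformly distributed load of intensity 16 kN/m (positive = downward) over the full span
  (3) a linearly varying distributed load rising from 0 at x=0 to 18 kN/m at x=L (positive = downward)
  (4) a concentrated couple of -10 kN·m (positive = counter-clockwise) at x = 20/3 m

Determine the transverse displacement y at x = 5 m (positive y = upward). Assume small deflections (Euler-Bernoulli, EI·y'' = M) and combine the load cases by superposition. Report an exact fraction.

y(5) = -1831/11520 m

Load 1 — applied couple M₀=12 kN·m at a=10/3 m (b=L-a=20/3):
  y_1 = (M₀x³/(6L)-M₀(x-a)²/2+C₁x)/EI  [x>a] with C₁=M₀(3b²-L²)/(6L)=20/3 = (12·5³/(6·10)-12·(5-(10/3))²/2+(20/3)·5)/20000 = 1/480 m
Load 2 — uniform load w=16 kN/m over full span:
  y_2 = -wx(L³-2Lx²+x³)/(24EI) = -16·5·(10³-2·10·5²+5³)/(24·20000) = -5/48 m
Load 3 — triangular load w₀=18 kN/m (0→w₀ over full span):
  y_3 = -w₀x(7L⁴-10L²x²+3x⁴)/(360LEI) = -18·5·(7·10⁴-10·10²·5²+3·5⁴)/(360·10·20000) = -15/256 m
Load 4 — applied couple M₀=-10 kN·m at a=20/3 m (b=L-a=10/3):
  y_4 = (M₀x³/(6L)+C₁x)/EI  [x≤a] with C₁=M₀(3b²-L²)/(6L)=100/9 = ((-10)·5³/(6·10)+(100/9)·5)/20000 = 1/576 m
Superposition: y = Σ y_i = -1831/11520 m ≈ -0.158941 m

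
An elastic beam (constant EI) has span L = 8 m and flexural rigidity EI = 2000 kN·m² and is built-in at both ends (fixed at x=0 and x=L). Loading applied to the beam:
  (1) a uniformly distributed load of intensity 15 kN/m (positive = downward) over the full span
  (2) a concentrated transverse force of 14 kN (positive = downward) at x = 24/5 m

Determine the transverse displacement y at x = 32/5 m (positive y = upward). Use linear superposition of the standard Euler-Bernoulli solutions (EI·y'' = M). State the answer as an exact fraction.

y(32/5) = -78112/1953125 m

Load 1 — uniform load w=15 kN/m over full span:
  y_1 = -wx²(L-x)²/(24EI) = -15·(32/5)²·(8-(32/5))²/(24·2000) = -512/15625 m
Load 2 — point force P=14 kN at a=24/5 m (b=L-a=16/5):
  y_2 = -Pa²(L-x)²(3bL-(3b+a)(L-x))/(6L³EI)  [x>a] = -14·(24/5)²·(8-(32/5))²·(3·(16/5)·8-(3·(16/5)+(24/5))·(8-(32/5)))/(6·8³·2000) = -14112/1953125 m
Superposition: y = Σ y_i = -78112/1953125 m ≈ -0.039993 m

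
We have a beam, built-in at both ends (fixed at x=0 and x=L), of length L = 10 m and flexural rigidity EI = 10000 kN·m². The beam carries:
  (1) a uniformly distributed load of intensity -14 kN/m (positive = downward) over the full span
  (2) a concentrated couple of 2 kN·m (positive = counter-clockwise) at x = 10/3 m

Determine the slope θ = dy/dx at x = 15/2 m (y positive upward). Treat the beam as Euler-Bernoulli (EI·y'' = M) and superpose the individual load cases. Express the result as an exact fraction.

θ(15/2) = -529/48000 rad

Load 1 — uniform load w=-14 kN/m over full span:
  θ_1 = -wx(L-x)(L-2x)/(12EI) = -(-14)·(15/2)·(10-(15/2))·(10-2·(15/2))/(12·10000) = -7/640 rad
Load 2 — applied couple M₀=2 kN·m at a=10/3 m (b=L-a=20/3):
  θ_2 = (R_Ax²/2 - M_Ax - M₀(x-a))/EI  [x>a] with R_A=4/15, M_A=0 = ((4/15)·(15/2)²/2 - 0·(15/2) - 2·((15/2)-(10/3)))/10000 = -1/12000 rad
Superposition: θ = Σ θ_i = -529/48000 rad ≈ -0.011021 rad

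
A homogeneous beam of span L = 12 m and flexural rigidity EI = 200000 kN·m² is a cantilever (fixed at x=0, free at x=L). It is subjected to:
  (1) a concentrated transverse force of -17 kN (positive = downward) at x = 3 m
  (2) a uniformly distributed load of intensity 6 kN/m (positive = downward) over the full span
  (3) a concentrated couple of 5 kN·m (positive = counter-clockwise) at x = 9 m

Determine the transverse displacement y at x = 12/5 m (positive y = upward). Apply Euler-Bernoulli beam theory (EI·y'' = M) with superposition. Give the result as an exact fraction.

Load 1 — point force P=-17 kN at a=3 m (b=L-a=9):
  y_1 = -Px²(3a-x)/(6EI)  [x≤a] = -(-17)·(12/5)²·(3·3-(12/5))/(6·200000) = 1683/3125000 m
Load 2 — uniform load w=6 kN/m over full span:
  y_2 = -wx²(x²-4Lx+6L²)/(24EI) = -6·(12/5)²·((12/5)²-4·12·(12/5)+6·12²)/(24·200000) = -10611/1953125 m
Load 3 — applied couple M₀=5 kN·m at a=9 m (b=L-a=3):
  y_3 = M₀x²/(2EI)  [x≤a] = 5·(12/5)²/(2·200000) = 9/125000 m
Superposition: y = Σ y_i = -18837/3906250 m ≈ -0.004822 m

y(12/5) = -18837/3906250 m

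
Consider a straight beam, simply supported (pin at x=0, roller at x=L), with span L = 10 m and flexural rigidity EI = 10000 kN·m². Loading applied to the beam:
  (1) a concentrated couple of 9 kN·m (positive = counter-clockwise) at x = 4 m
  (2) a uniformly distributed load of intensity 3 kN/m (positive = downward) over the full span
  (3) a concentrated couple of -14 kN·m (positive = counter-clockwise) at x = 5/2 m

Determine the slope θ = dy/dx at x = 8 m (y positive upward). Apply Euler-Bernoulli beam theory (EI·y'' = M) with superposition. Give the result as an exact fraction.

Load 1 — applied couple M₀=9 kN·m at a=4 m (b=L-a=6):
  θ_1 = (M₀x²/(2L)-M₀(x-a)+C₁)/EI  [x>a] with C₁=M₀(3b²-L²)/(6L)=6/5 = (9·8²/(2·10)-9·(8-4)+(6/5))/10000 = -3/5000 rad
Load 2 — uniform load w=3 kN/m over full span:
  θ_2 = -w(L³-6Lx²+4x³)/(24EI) = -3·(10³-6·10·8²+4·8³)/(24·10000) = 99/10000 rad
Load 3 — applied couple M₀=-14 kN·m at a=5/2 m (b=L-a=15/2):
  θ_3 = (M₀x²/(2L)-M₀(x-a)+C₁)/EI  [x>a] with C₁=M₀(3b²-L²)/(6L)=-385/24 = ((-14)·8²/(2·10)-(-14)·(8-(5/2))+(-385/24))/10000 = 1939/1200000 rad
Superposition: θ = Σ θ_i = 13099/1200000 rad ≈ 0.010916 rad

θ(8) = 13099/1200000 rad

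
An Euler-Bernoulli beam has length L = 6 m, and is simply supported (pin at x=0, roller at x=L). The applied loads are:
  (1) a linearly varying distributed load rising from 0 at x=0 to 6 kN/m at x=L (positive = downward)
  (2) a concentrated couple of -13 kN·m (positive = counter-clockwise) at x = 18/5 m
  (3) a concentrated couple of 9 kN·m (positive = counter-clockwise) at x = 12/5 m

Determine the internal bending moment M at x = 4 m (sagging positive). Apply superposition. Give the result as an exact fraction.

Load 1 — triangular load w₀=6 kN/m (0→w₀ over full span):
  M_1 = w₀Lx/6 - w₀x³/(6L) = 6·6·4/6 - 6·4³/(6·6) = 40/3 kN·m
Load 2 — applied couple M₀=-13 kN·m at a=18/5 m (b=L-a=12/5):
  M_2 = M₀x/L - M₀  [x>a] = (-13)·4/6 - (-13) = 13/3 kN·m
Load 3 — applied couple M₀=9 kN·m at a=12/5 m (b=L-a=18/5):
  M_3 = M₀x/L - M₀  [x>a] = 9·4/6 - 9 = -3 kN·m
Superposition: M = Σ M_i = 44/3 kN·m ≈ 14.666667 kN·m

M(4) = 44/3 kN·m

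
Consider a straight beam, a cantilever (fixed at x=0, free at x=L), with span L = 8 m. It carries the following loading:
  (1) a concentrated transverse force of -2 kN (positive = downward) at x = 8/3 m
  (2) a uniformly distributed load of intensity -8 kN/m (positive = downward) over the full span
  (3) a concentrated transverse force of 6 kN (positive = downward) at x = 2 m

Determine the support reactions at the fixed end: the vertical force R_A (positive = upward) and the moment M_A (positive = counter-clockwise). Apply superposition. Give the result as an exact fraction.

Load 1 — point force P=-2 kN at a=8/3 m (b=L-a=16/3):
  R_A = P = (-2) = -2 kN
  M_A = Pa = (-2)·(8/3) = -16/3 kN·m
Load 2 — uniform load w=-8 kN/m over full span:
  R_A = wL = (-8)·8 = -64 kN
  M_A = wL²/2 = (-8)·8²/2 = -256 kN·m
Load 3 — point force P=6 kN at a=2 m (b=L-a=6):
  R_A = P = 6 kN
  M_A = Pa = 6·2 = 12 kN·m
Superposition: R_A = -60 kN, M_A = -748/3 kN·m

R_A = -60 kN, M_A = -748/3 kN·m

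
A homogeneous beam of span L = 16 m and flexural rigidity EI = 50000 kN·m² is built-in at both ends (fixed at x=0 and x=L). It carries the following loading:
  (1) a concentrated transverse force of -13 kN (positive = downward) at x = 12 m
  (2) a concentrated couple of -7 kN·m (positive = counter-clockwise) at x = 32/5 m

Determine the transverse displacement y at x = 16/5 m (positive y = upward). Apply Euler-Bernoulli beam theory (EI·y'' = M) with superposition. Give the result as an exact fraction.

Load 1 — point force P=-13 kN at a=12 m (b=L-a=4):
  y_1 = -Pb²x²(3aL-(3a+b)x)/(6L³EI)  [x≤a] = -(-13)·4²·(16/5)²·(3·12·16-(3·12+4)·(16/5))/(6·16³·50000) = 182/234375 m
Load 2 — applied couple M₀=-7 kN·m at a=32/5 m (b=L-a=48/5):
  y_2 = (R_Ax³/6 - M_Ax²/2)/EI  [x≤a] with R_A=-63/100, M_A=-21/25 = ((-63/100)·(16/5)³/6 - (-21/25)·(16/5)²/2)/50000 = 168/9765625 m
Superposition: y = Σ y_i = 23254/29296875 m ≈ 0.000794 m

y(16/5) = 23254/29296875 m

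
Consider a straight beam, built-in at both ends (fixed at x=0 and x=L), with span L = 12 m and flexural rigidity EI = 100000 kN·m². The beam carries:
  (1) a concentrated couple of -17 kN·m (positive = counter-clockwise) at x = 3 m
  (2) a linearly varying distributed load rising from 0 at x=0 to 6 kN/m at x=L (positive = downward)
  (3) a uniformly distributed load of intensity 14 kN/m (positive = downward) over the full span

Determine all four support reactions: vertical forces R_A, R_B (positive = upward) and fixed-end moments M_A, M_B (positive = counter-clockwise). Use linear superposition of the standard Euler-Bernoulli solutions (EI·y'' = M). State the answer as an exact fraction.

R_A = 14913/160 kN, M_A = 15999/80 kN·m, R_B = 17727/160 kN, M_B = -17321/80 kN·m

Load 1 — applied couple M₀=-17 kN·m at a=3 m (b=L-a=9):
  R_A = 6M₀ab/L³ = 6·(-17)·3·9/12³ = -51/32 kN
  M_A = M₀b(2a-b)/L² = (-17)·9·(2·3-9)/12² = 51/16 kN·m
  R_B = -6M₀ab/L³ = -6·(-17)·3·9/12³ = 51/32 kN
  M_B = M₀a(2b-a)/L² = (-17)·3·(2·9-3)/12² = -85/16 kN·m
Load 2 — triangular load w₀=6 kN/m (0→w₀ over full span):
  R_A = 3w₀L/20 = 3·6·12/20 = 54/5 kN
  M_A = w₀L²/30 = 6·12²/30 = 144/5 kN·m
  R_B = 7w₀L/20 = 7·6·12/20 = 126/5 kN
  M_B = -w₀L²/20 = -6·12²/20 = -216/5 kN·m
Load 3 — uniform load w=14 kN/m over full span:
  R_A = wL/2 = 14·12/2 = 84 kN
  M_A = wL²/12 = 14·12²/12 = 168 kN·m
  R_B = wL/2 = 14·12/2 = 84 kN
  M_B = -wL²/12 = -14·12²/12 = -168 kN·m
Superposition: R_A = 14913/160 kN, M_A = 15999/80 kN·m, R_B = 17727/160 kN, M_B = -17321/80 kN·m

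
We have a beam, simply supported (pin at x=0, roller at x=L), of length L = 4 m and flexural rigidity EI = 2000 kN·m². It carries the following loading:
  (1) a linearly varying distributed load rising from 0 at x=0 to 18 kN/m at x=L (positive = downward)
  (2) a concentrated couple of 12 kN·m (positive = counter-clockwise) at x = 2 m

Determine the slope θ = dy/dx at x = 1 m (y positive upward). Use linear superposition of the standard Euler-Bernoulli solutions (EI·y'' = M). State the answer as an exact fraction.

Load 1 — triangular load w₀=18 kN/m (0→w₀ over full span):
  θ_1 = -w₀(7L⁴-30L²x²+15x⁴)/(360LEI) = -18·(7·4⁴-30·4²·1²+15·1⁴)/(360·4·2000) = -1327/160000 rad
Load 2 — applied couple M₀=12 kN·m at a=2 m (b=L-a=2):
  θ_2 = (M₀x²/(2L)+C₁)/EI  [x≤a] with C₁=M₀(3b²-L²)/(6L)=-2 = (12·1²/(2·4)+(-2))/2000 = -1/4000 rad
Superposition: θ = Σ θ_i = -1367/160000 rad ≈ -0.008544 rad

θ(1) = -1367/160000 rad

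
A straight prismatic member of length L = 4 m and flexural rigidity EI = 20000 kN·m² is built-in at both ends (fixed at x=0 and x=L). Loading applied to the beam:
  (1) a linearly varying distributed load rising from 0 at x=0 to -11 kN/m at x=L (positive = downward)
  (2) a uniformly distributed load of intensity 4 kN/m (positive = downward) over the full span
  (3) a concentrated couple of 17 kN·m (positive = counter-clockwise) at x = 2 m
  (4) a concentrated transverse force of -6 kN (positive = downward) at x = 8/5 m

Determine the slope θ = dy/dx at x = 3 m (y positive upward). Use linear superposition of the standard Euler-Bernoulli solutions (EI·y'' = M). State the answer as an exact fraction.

θ(3) = -12517/80000000 rad

Load 1 — triangular load w₀=-11 kN/m (0→w₀ over full span):
  θ_1 = -w₀(2x(L-x)(L-2x)(x+2L)+x²(L-x)²)/(120LEI) = -(-11)·(2·3·(4-3)·(4-2·3)·(3+2·4)+3²·(4-3)²)/(120·4·20000) = -451/3200000 rad
Load 2 — uniform load w=4 kN/m over full span:
  θ_2 = -wx(L-x)(L-2x)/(12EI) = -4·3·(4-3)·(4-2·3)/(12·20000) = 1/10000 rad
Load 3 — applied couple M₀=17 kN·m at a=2 m (b=L-a=2):
  θ_3 = (R_Ax²/2 - M_Ax - M₀(x-a))/EI  [x>a] with R_A=51/8, M_A=17/4 = ((51/8)·3²/2 - (17/4)·3 - 17·(3-2))/20000 = -17/320000 rad
Load 4 — point force P=-6 kN at a=8/5 m (b=L-a=12/5):
  θ_4 = Pa²(L-x)(2bL-(3b+a)(L-x))/(2L³EI)  [x>a] = (-6)·(8/5)²·(4-3)·(2·(12/5)·4-(3·(12/5)+(8/5))·(4-3))/(2·4³·20000) = -39/625000 rad
Superposition: θ = Σ θ_i = -12517/80000000 rad ≈ -0.000156 rad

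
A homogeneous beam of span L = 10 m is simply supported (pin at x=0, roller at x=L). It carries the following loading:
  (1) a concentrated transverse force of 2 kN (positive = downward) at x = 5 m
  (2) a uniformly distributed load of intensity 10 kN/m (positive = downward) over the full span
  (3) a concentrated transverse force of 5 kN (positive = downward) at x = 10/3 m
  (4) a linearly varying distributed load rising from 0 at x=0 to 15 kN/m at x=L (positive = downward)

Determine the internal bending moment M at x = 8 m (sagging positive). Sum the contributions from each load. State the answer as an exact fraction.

M(8) = 472/3 kN·m

Load 1 — point force P=2 kN at a=5 m (b=L-a=5):
  M_1 = Pa(L-x)/L  [x>a] = 2·5·(10-8)/10 = 2 kN·m
Load 2 — uniform load w=10 kN/m over full span:
  M_2 = wx(L-x)/2 = 10·8·(10-8)/2 = 80 kN·m
Load 3 — point force P=5 kN at a=10/3 m (b=L-a=20/3):
  M_3 = Pa(L-x)/L  [x>a] = 5·(10/3)·(10-8)/10 = 10/3 kN·m
Load 4 — triangular load w₀=15 kN/m (0→w₀ over full span):
  M_4 = w₀Lx/6 - w₀x³/(6L) = 15·10·8/6 - 15·8³/(6·10) = 72 kN·m
Superposition: M = Σ M_i = 472/3 kN·m ≈ 157.333333 kN·m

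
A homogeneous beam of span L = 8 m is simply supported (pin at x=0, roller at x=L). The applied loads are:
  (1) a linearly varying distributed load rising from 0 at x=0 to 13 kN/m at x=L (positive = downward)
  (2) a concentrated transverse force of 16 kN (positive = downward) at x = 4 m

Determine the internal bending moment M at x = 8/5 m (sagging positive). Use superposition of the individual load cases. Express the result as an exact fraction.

Load 1 — triangular load w₀=13 kN/m (0→w₀ over full span):
  M_1 = w₀Lx/6 - w₀x³/(6L) = 13·8·(8/5)/6 - 13·(8/5)³/(6·8) = 3328/125 kN·m
Load 2 — point force P=16 kN at a=4 m (b=L-a=4):
  M_2 = Pbx/L  [x≤a] = 16·4·(8/5)/8 = 64/5 kN·m
Superposition: M = Σ M_i = 4928/125 kN·m ≈ 39.424000 kN·m

M(8/5) = 4928/125 kN·m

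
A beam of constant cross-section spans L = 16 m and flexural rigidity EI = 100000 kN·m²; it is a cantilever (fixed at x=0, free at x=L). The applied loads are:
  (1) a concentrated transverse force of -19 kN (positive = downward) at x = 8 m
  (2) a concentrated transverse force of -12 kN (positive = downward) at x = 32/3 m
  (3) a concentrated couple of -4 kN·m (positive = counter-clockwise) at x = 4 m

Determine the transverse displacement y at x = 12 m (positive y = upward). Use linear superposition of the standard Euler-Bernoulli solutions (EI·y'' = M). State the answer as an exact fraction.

y(12) = 9517/84375 m

Load 1 — point force P=-19 kN at a=8 m (b=L-a=8):
  y_1 = -Pa²(3x-a)/(6EI)  [x>a] = -(-19)·8²·(3·12-8)/(6·100000) = 532/9375 m
Load 2 — point force P=-12 kN at a=32/3 m (b=L-a=16/3):
  y_2 = -Pa²(3x-a)/(6EI)  [x>a] = -(-12)·(32/3)²·(3·12-(32/3))/(6·100000) = 4864/84375 m
Load 3 — applied couple M₀=-4 kN·m at a=4 m (b=L-a=12):
  y_3 = M₀a(2x-a)/(2EI)  [x>a] = (-4)·4·(2·12-4)/(2·100000) = -1/625 m
Superposition: y = Σ y_i = 9517/84375 m ≈ 0.112794 m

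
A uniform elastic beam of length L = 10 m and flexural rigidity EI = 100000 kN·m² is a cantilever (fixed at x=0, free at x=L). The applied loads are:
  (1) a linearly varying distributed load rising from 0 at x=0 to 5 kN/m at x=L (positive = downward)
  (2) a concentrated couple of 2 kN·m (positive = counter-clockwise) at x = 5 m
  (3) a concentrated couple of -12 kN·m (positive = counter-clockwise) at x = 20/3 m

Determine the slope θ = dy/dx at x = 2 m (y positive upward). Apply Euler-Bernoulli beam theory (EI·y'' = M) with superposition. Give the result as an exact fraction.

θ(2) = -911/300000 rad

Load 1 — triangular load w₀=5 kN/m (0→w₀ over full span):
  θ_1 = (w₀Lx²/4-w₀L²x/3-w₀x⁴/(24L))/EI = (5·10·2²/4-5·10²·2/3-5·2⁴/(24·10))/100000 = -851/300000 rad
Load 2 — applied couple M₀=2 kN·m at a=5 m (b=L-a=5):
  θ_2 = M₀x/EI  [x≤a] = 2·2/100000 = 1/25000 rad
Load 3 — applied couple M₀=-12 kN·m at a=20/3 m (b=L-a=10/3):
  θ_3 = M₀x/EI  [x≤a] = (-12)·2/100000 = -3/12500 rad
Superposition: θ = Σ θ_i = -911/300000 rad ≈ -0.003037 rad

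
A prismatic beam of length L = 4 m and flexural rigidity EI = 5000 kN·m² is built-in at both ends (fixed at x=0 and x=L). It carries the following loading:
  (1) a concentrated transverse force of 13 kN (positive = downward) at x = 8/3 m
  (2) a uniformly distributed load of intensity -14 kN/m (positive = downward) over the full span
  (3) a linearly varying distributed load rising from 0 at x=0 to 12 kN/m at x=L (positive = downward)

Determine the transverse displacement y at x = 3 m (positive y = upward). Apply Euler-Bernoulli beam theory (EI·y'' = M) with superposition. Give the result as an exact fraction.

Load 1 — point force P=13 kN at a=8/3 m (b=L-a=4/3):
  y_1 = -Pa²(L-x)²(3bL-(3b+a)(L-x))/(6L³EI)  [x>a] = -13·(8/3)²·(4-3)²·(3·(4/3)·4-(3·(4/3)+(8/3))·(4-3))/(6·4³·5000) = -91/202500 m
Load 2 — uniform load w=-14 kN/m over full span:
  y_2 = -wx²(L-x)²/(24EI) = -(-14)·3²·(4-3)²/(24·5000) = 21/20000 m
Load 3 — triangular load w₀=12 kN/m (0→w₀ over full span):
  y_3 = -w₀x²(L-x)²(x+2L)/(120LEI) = -12·3²·(4-3)²·(3+2·4)/(120·4·5000) = -99/200000 m
Superposition: y = Σ y_i = 1711/16200000 m ≈ 0.000106 m

y(3) = 1711/16200000 m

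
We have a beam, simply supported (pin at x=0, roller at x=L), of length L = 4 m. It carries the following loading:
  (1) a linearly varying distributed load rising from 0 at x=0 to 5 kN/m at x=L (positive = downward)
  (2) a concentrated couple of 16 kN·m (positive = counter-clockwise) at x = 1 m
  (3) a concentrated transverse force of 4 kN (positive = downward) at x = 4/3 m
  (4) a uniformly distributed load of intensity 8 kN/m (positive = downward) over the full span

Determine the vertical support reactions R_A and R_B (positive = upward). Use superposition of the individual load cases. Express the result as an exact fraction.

R_A = 26 kN, R_B = 20 kN

Load 1 — triangular load w₀=5 kN/m (0→w₀ over full span):
  R_A = w₀L/6 = 5·4/6 = 10/3 kN
  R_B = w₀L/3 = 5·4/3 = 20/3 kN
Load 2 — applied couple M₀=16 kN·m at a=1 m (b=L-a=3):
  R_A = M₀/L = 16/4 = 4 kN
  R_B = -M₀/L = -16/4 = -4 kN
Load 3 — point force P=4 kN at a=4/3 m (b=L-a=8/3):
  R_A = Pb/L = 4·(8/3)/4 = 8/3 kN
  R_B = Pa/L = 4·(4/3)/4 = 4/3 kN
Load 4 — uniform load w=8 kN/m over full span:
  R_A = wL/2 = 8·4/2 = 16 kN
  R_B = wL/2 = 8·4/2 = 16 kN
Superposition: R_A = 26 kN, R_B = 20 kN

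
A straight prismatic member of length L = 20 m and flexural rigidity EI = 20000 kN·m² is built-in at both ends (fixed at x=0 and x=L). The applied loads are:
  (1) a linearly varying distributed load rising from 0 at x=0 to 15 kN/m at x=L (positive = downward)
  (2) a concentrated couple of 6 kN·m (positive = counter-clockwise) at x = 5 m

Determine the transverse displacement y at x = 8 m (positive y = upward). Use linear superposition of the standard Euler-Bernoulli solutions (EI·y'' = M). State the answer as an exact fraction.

Load 1 — triangular load w₀=15 kN/m (0→w₀ over full span):
  y_1 = -w₀x²(L-x)²(x+2L)/(120LEI) = -15·8²·(20-8)²·(8+2·20)/(120·20·20000) = -432/3125 m
Load 2 — applied couple M₀=6 kN·m at a=5 m (b=L-a=15):
  y_2 = (R_Ax³/6 - M_Ax²/2 - M₀(x-a)²/2)/EI  [x>a] with R_A=27/80, M_A=-9/8 = ((27/80)·8³/6 - (-9/8)·8²/2 - 6·(8-5)²/2)/20000 = 189/100000 m
Superposition: y = Σ y_i = -2727/20000 m ≈ -0.136350 m

y(8) = -2727/20000 m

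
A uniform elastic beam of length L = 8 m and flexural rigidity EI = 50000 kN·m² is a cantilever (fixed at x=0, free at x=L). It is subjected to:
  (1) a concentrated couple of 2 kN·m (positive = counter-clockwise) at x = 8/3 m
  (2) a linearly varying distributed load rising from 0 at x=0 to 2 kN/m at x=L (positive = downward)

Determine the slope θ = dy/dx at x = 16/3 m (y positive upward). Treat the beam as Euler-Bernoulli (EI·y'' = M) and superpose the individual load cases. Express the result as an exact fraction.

Load 1 — applied couple M₀=2 kN·m at a=8/3 m (b=L-a=16/3):
  θ_1 = M₀a/EI  [x>a] = 2·(8/3)/50000 = 1/9375 rad
Load 2 — triangular load w₀=2 kN/m (0→w₀ over full span):
  θ_2 = (w₀Lx²/4-w₀L²x/3-w₀x⁴/(24L))/EI = (2·8·(16/3)²/4-2·8²·(16/3)/3-2·(16/3)⁴/(24·8))/50000 = -1856/759375 rad
Superposition: θ = Σ θ_i = -71/30375 rad ≈ -0.002337 rad

θ(16/3) = -71/30375 rad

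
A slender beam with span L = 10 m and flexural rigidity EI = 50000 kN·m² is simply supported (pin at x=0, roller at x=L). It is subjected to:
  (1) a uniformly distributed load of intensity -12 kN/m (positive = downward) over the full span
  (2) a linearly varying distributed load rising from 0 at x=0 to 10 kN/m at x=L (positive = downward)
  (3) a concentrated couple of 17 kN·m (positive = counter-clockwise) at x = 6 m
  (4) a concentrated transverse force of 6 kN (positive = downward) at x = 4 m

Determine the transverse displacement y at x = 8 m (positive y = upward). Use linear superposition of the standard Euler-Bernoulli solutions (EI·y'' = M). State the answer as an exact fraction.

y(8) = 1127/125000 m

Load 1 — uniform load w=-12 kN/m over full span:
  y_1 = -wx(L³-2Lx²+x³)/(24EI) = -(-12)·8·(10³-2·10·8²+8³)/(24·50000) = 58/3125 m
Load 2 — triangular load w₀=10 kN/m (0→w₀ over full span):
  y_2 = -w₀x(7L⁴-10L²x²+3x⁴)/(360LEI) = -10·8·(7·10⁴-10·10²·8²+3·8⁴)/(360·10·50000) = -127/15625 m
Load 3 — applied couple M₀=17 kN·m at a=6 m (b=L-a=4):
  y_3 = (M₀x³/(6L)-M₀(x-a)²/2+C₁x)/EI  [x>a] with C₁=M₀(3b²-L²)/(6L)=-221/15 = (17·8³/(6·10)-17·(8-6)²/2+(-221/15)·8)/50000 = -17/125000 m
Load 4 — point force P=6 kN at a=4 m (b=L-a=6):
  y_4 = -Pa(L-x)(2Lx-a²-x²)/(6LEI)  [x>a] = -6·4·(10-8)·(2·10·8-4²-8²)/(6·10·50000) = -4/3125 m
Superposition: y = Σ y_i = 1127/125000 m ≈ 0.009016 m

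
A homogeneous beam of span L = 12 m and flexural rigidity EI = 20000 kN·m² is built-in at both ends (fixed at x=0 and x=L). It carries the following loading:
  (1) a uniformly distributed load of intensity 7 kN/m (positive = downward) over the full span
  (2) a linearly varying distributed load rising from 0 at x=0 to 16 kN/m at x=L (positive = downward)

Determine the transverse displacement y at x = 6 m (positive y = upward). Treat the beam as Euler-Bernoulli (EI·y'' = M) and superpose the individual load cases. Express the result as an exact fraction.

Load 1 — uniform load w=7 kN/m over full span:
  y_1 = -wx²(L-x)²/(24EI) = -7·6²·(12-6)²/(24·20000) = -189/10000 m
Load 2 — triangular load w₀=16 kN/m (0→w₀ over full span):
  y_2 = -w₀x²(L-x)²(x+2L)/(120LEI) = -16·6²·(12-6)²·(6+2·12)/(120·12·20000) = -27/1250 m
Superposition: y = Σ y_i = -81/2000 m ≈ -0.040500 m

y(6) = -81/2000 m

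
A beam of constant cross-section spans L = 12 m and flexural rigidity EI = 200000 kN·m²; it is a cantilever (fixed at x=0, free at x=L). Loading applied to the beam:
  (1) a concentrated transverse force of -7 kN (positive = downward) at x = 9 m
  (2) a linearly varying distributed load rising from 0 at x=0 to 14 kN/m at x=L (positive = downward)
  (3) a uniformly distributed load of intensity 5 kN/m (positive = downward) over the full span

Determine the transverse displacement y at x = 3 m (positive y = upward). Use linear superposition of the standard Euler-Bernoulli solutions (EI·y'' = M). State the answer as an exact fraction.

y(3) = -301059/16000000 m

Load 1 — point force P=-7 kN at a=9 m (b=L-a=3):
  y_1 = -Px²(3a-x)/(6EI)  [x≤a] = -(-7)·3²·(3·9-3)/(6·200000) = 63/50000 m
Load 2 — triangular load w₀=14 kN/m (0→w₀ over full span):
  y_2 = (w₀Lx³/12-w₀L²x²/6-w₀x⁵/(120L))/EI = (14·12·3³/12-14·12²·3²/6-14·3⁵/(120·12))/200000 = -211869/16000000 m
Load 3 — uniform load w=5 kN/m over full span:
  y_3 = -wx²(x²-4Lx+6L²)/(24EI) = -5·3²·(3²-4·12·3+6·12²)/(24·200000) = -2187/320000 m
Superposition: y = Σ y_i = -301059/16000000 m ≈ -0.018816 m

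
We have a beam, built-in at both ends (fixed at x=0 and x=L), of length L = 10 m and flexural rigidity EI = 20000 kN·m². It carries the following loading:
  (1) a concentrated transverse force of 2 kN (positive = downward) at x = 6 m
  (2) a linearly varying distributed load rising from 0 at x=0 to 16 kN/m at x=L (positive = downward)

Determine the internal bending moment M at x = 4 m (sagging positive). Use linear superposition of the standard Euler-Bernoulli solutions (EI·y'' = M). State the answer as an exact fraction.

Load 1 — point force P=2 kN at a=6 m (b=L-a=4):
  M_1 = Pb²(3a+b)x/L³ - Pab²/L²  [x≤a] = 2·4²·(3·6+4)·4/10³ - 2·6·4²/10² = 112/125 kN·m
Load 2 — triangular load w₀=16 kN/m (0→w₀ over full span):
  M_2 = 3w₀Lx/20 - w₀L²/30 - w₀x³/(6L) = 3·16·10·4/20 - 16·10²/30 - 16·4³/(6·10) = 128/5 kN·m
Superposition: M = Σ M_i = 3312/125 kN·m ≈ 26.496000 kN·m

M(4) = 3312/125 kN·m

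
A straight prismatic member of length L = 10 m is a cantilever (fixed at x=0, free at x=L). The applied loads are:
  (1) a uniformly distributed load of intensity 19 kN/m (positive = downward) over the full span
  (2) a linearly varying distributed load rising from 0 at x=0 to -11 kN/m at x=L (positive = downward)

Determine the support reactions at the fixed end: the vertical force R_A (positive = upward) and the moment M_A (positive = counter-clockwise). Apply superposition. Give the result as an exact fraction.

R_A = 135 kN, M_A = 1750/3 kN·m

Load 1 — uniform load w=19 kN/m over full span:
  R_A = wL = 19·10 = 190 kN
  M_A = wL²/2 = 19·10²/2 = 950 kN·m
Load 2 — triangular load w₀=-11 kN/m (0→w₀ over full span):
  R_A = w₀L/2 = (-11)·10/2 = -55 kN
  M_A = w₀L²/3 = (-11)·10²/3 = -1100/3 kN·m
Superposition: R_A = 135 kN, M_A = 1750/3 kN·m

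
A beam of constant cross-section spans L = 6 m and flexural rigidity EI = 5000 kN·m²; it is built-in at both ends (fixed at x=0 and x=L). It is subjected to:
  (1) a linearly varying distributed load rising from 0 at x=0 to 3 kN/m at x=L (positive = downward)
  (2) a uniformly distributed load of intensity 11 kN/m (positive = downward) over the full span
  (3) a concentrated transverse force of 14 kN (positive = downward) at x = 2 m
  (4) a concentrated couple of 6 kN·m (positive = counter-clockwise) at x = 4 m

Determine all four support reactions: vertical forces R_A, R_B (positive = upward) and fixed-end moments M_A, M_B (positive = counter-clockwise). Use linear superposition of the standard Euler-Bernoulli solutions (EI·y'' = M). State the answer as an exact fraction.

Load 1 — triangular load w₀=3 kN/m (0→w₀ over full span):
  R_A = 3w₀L/20 = 3·3·6/20 = 27/10 kN
  M_A = w₀L²/30 = 3·6²/30 = 18/5 kN·m
  R_B = 7w₀L/20 = 7·3·6/20 = 63/10 kN
  M_B = -w₀L²/20 = -3·6²/20 = -27/5 kN·m
Load 2 — uniform load w=11 kN/m over full span:
  R_A = wL/2 = 11·6/2 = 33 kN
  M_A = wL²/12 = 11·6²/12 = 33 kN·m
  R_B = wL/2 = 11·6/2 = 33 kN
  M_B = -wL²/12 = -11·6²/12 = -33 kN·m
Load 3 — point force P=14 kN at a=2 m (b=L-a=4):
  R_A = Pb²(3a+b)/L³ = 14·4²·(3·2+4)/6³ = 280/27 kN
  M_A = Pab²/L² = 14·2·4²/6² = 112/9 kN·m
  R_B = Pa²(a+3b)/L³ = 14·2²·(2+3·4)/6³ = 98/27 kN
  M_B = -Pa²b/L² = -14·2²·4/6² = -56/9 kN·m
Load 4 — applied couple M₀=6 kN·m at a=4 m (b=L-a=2):
  R_A = 6M₀ab/L³ = 6·6·4·2/6³ = 4/3 kN
  M_A = M₀b(2a-b)/L² = 6·2·(2·4-2)/6² = 2 kN·m
  R_B = -6M₀ab/L³ = -6·6·4·2/6³ = -4/3 kN
  M_B = M₀a(2b-a)/L² = 6·4·(2·2-4)/6² = 0 kN·m
Superposition: R_A = 12799/270 kN, M_A = 2297/45 kN·m, R_B = 11231/270 kN, M_B = -2008/45 kN·m

R_A = 12799/270 kN, M_A = 2297/45 kN·m, R_B = 11231/270 kN, M_B = -2008/45 kN·m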